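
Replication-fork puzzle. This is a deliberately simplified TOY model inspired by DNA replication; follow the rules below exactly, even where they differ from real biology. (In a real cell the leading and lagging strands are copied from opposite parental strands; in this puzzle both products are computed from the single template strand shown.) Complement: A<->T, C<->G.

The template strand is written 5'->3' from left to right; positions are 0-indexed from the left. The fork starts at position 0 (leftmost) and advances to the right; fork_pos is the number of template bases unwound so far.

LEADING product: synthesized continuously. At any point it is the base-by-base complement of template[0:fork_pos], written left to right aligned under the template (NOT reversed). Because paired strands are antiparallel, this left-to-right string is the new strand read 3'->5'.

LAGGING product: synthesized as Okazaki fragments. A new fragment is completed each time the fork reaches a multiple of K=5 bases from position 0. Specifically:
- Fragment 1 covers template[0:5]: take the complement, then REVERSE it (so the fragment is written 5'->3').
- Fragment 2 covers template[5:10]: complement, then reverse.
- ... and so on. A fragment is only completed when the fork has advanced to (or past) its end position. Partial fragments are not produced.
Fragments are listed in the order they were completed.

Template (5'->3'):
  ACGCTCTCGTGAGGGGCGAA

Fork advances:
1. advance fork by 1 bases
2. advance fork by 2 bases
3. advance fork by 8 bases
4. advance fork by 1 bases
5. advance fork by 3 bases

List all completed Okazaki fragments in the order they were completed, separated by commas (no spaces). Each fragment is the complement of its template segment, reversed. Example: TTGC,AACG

Answer: AGCGT,ACGAG,CCCTC

Derivation:
Step 1: advance 1 -> fork_pos = 0 + 1 = 1. Next multiple of 5 is 5 (not reached); still 0 fragment(s).
Step 2: advance 2 -> fork_pos = 1 + 2 = 3. Next multiple of 5 is 5 (not reached); still 0 fragment(s).
Step 3: advance 8 -> fork_pos = 3 + 8 = 11. Reached multiple(s) of 5: 5, 10 -> fragments 1-2 completed (2 total).
Step 4: advance 1 -> fork_pos = 11 + 1 = 12. Next multiple of 5 is 15 (not reached); still 2 fragment(s).
Step 5: advance 3 -> fork_pos = 12 + 3 = 15. Reached multiple(s) of 5: 15 -> fragment 3 completed (3 total).
Final fork_pos = 15, so 3 fragment(s) are complete. Build each: template segment -> complement -> reverse.
Fragment 1: template[0:5] = ACGCT -> complement TGCGA -> reversed AGCGT
Fragment 2: template[5:10] = CTCGT -> complement GAGCA -> reversed ACGAG
Fragment 3: template[10:15] = GAGGG -> complement CTCCC -> reversed CCCTC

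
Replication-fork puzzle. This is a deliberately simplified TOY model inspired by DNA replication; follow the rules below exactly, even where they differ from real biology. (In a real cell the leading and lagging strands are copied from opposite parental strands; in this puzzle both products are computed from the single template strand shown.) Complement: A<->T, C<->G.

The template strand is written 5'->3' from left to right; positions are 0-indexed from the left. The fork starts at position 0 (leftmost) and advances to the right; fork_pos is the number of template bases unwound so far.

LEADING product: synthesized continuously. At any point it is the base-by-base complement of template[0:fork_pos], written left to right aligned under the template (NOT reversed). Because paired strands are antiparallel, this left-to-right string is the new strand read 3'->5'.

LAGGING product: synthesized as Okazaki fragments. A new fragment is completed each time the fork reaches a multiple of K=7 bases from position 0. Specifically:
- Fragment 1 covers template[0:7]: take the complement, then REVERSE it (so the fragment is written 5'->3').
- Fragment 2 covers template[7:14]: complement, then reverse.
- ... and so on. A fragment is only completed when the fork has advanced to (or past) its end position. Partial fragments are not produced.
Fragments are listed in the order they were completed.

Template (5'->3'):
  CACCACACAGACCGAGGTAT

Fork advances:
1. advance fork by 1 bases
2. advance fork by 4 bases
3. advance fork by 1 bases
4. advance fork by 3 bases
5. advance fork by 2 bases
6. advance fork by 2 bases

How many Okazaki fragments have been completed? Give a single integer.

Step 1: advance 1 -> fork_pos = 0 + 1 = 1. Next multiple of 7 is 7 (not reached); still 0 fragment(s).
Step 2: advance 4 -> fork_pos = 1 + 4 = 5. Next multiple of 7 is 7 (not reached); still 0 fragment(s).
Step 3: advance 1 -> fork_pos = 5 + 1 = 6. Next multiple of 7 is 7 (not reached); still 0 fragment(s).
Step 4: advance 3 -> fork_pos = 6 + 3 = 9. Reached multiple(s) of 7: 7 -> fragment 1 completed (1 total).
Step 5: advance 2 -> fork_pos = 9 + 2 = 11. Next multiple of 7 is 14 (not reached); still 1 fragment(s).
Step 6: advance 2 -> fork_pos = 11 + 2 = 13. Next multiple of 7 is 14 (not reached); still 1 fragment(s).
Check: final fork_pos = 13; the multiples of 7 that are <= 13 are 7..7 -> 13 // 7 = 1 completed fragment(s).

Answer: 1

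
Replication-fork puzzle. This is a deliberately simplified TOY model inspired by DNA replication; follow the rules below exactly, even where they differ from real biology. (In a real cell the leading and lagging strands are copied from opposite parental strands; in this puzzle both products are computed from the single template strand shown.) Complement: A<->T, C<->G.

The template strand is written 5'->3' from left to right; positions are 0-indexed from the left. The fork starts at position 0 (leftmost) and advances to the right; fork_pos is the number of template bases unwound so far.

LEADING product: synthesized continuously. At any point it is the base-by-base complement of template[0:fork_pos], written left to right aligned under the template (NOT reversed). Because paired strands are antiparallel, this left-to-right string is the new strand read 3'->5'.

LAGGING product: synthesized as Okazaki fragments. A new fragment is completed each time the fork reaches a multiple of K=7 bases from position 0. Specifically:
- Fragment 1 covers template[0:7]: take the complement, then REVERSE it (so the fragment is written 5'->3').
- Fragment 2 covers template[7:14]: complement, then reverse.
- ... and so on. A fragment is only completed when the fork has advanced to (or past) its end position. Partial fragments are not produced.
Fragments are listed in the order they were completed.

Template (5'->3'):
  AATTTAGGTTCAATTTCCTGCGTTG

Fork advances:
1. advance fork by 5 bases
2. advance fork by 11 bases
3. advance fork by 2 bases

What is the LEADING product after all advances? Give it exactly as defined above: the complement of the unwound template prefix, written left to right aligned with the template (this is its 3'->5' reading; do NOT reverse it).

Step 1: advance 5 -> fork_pos = 0 + 5 = 5.
Step 2: advance 11 -> fork_pos = 5 + 11 = 16.
Step 3: advance 2 -> fork_pos = 16 + 2 = 18.
Unwound prefix: template[0:18] = AATTTAGGTTCAATTTCC
Complement it base by base (A<->T, C<->G), keeping left-to-right order:
  [0:5] AATTT -> TTAAA
  [5:10] AGGTT -> TCCAA
  [10:15] CAATT -> GTTAA
  [15:18] TCC -> AGG
Concatenate: TTAAATCCAAGTTAAAGG (length 18; written aligned with the template, i.e. 3'->5').

Answer: TTAAATCCAAGTTAAAGG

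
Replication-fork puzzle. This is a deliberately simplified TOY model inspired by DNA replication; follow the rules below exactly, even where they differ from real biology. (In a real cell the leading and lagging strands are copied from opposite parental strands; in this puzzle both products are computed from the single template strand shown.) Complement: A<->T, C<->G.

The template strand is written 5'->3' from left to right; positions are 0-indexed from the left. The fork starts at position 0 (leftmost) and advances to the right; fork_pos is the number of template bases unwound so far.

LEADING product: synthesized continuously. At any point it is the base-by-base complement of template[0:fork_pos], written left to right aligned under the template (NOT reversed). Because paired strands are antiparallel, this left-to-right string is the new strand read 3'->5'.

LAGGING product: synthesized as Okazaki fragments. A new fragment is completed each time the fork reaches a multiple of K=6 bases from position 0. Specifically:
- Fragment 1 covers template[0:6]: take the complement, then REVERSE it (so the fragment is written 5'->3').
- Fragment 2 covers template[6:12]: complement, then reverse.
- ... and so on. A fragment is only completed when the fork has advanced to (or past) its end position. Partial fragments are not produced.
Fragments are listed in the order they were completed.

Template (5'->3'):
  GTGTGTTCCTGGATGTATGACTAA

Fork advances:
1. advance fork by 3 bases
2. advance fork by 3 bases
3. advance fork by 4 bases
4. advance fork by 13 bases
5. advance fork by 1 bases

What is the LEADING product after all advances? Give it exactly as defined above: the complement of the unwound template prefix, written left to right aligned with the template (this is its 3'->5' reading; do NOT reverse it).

Step 1: advance 3 -> fork_pos = 0 + 3 = 3.
Step 2: advance 3 -> fork_pos = 3 + 3 = 6.
Step 3: advance 4 -> fork_pos = 6 + 4 = 10.
Step 4: advance 13 -> fork_pos = 10 + 13 = 23.
Step 5: advance 1 -> fork_pos = 23 + 1 = 24.
Unwound prefix: template[0:24] = GTGTGTTCCTGGATGTATGACTAA
Complement it base by base (A<->T, C<->G), keeping left-to-right order:
  [0:5] GTGTG -> CACAC
  [5:10] TTCCT -> AAGGA
  [10:15] GGATG -> CCTAC
  [15:20] TATGA -> ATACT
  [20:24] CTAA -> GATT
Concatenate: CACACAAGGACCTACATACTGATT (length 24; written aligned with the template, i.e. 3'->5').

Answer: CACACAAGGACCTACATACTGATT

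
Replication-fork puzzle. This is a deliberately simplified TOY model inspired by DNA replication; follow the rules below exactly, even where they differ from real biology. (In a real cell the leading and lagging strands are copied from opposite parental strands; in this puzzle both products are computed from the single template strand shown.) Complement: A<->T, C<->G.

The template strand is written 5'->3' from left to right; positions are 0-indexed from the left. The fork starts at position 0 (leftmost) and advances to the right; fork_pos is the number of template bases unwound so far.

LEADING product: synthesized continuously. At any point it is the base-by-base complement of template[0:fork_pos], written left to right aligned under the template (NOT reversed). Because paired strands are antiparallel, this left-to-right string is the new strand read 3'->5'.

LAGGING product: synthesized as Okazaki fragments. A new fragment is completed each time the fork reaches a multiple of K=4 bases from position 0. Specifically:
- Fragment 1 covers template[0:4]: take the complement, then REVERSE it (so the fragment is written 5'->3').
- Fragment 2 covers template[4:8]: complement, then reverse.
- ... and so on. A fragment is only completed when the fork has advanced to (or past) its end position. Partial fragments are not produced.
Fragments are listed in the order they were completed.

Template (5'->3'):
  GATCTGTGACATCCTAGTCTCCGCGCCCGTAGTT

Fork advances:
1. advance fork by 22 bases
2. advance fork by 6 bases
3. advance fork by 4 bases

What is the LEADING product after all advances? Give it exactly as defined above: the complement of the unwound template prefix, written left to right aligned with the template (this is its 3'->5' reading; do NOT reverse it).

Answer: CTAGACACTGTAGGATCAGAGGCGCGGGCATC

Derivation:
Step 1: advance 22 -> fork_pos = 0 + 22 = 22.
Step 2: advance 6 -> fork_pos = 22 + 6 = 28.
Step 3: advance 4 -> fork_pos = 28 + 4 = 32.
Unwound prefix: template[0:32] = GATCTGTGACATCCTAGTCTCCGCGCCCGTAG
Complement it base by base (A<->T, C<->G), keeping left-to-right order:
  [0:5] GATCT -> CTAGA
  [5:10] GTGAC -> CACTG
  [10:15] ATCCT -> TAGGA
  [15:20] AGTCT -> TCAGA
  [20:25] CCGCG -> GGCGC
  [25:30] CCCGT -> GGGCA
  [30:32] AG -> TC
Concatenate: CTAGACACTGTAGGATCAGAGGCGCGGGCATC (length 32; written aligned with the template, i.e. 3'->5').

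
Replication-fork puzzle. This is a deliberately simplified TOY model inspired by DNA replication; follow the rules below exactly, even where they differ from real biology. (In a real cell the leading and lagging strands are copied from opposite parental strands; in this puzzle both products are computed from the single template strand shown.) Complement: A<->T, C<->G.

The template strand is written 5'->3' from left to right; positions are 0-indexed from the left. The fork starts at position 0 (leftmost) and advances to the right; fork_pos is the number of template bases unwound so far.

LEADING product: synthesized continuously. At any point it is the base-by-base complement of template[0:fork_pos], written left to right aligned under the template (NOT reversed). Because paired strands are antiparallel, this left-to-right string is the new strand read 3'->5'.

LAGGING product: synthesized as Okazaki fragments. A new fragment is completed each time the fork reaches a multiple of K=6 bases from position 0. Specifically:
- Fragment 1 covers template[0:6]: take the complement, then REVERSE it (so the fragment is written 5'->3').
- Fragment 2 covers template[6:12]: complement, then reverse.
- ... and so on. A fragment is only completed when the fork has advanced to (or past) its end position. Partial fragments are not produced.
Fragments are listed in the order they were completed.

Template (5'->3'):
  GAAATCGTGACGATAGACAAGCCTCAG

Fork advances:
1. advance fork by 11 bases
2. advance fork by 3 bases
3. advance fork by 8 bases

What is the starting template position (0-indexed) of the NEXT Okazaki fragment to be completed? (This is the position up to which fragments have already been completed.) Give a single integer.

Step 1: advance 11 -> fork_pos = 0 + 11 = 11. Reached multiple(s) of 6: 6 -> fragment 1 completed (1 total).
Step 2: advance 3 -> fork_pos = 11 + 3 = 14. Reached multiple(s) of 6: 12 -> fragment 2 completed (2 total).
Step 3: advance 8 -> fork_pos = 14 + 8 = 22. Reached multiple(s) of 6: 18 -> fragment 3 completed (3 total).
3 fragment(s) completed, covering template[0:18] (3 x 6 = 18). The next fragment, fragment 4, covers template[18:24], so it starts at position 18.

Answer: 18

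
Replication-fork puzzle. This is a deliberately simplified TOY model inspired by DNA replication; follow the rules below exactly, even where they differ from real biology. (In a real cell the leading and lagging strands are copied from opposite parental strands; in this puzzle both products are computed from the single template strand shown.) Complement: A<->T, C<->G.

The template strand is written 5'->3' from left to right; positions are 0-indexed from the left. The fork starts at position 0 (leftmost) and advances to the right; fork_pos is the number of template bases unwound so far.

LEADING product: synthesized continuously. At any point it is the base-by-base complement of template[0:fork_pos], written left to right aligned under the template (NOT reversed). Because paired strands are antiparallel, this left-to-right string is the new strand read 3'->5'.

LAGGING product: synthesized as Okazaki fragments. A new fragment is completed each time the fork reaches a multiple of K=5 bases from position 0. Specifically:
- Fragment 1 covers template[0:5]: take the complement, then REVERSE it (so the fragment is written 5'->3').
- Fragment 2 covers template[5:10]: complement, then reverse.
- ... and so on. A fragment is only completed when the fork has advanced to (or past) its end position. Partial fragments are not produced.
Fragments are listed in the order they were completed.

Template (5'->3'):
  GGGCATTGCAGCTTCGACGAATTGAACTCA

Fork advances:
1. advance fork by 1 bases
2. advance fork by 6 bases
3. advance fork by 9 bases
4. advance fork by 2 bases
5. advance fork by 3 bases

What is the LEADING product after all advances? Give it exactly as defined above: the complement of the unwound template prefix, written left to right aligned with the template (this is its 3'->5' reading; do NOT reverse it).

Answer: CCCGTAACGTCGAAGCTGCTT

Derivation:
Step 1: advance 1 -> fork_pos = 0 + 1 = 1.
Step 2: advance 6 -> fork_pos = 1 + 6 = 7.
Step 3: advance 9 -> fork_pos = 7 + 9 = 16.
Step 4: advance 2 -> fork_pos = 16 + 2 = 18.
Step 5: advance 3 -> fork_pos = 18 + 3 = 21.
Unwound prefix: template[0:21] = GGGCATTGCAGCTTCGACGAA
Complement it base by base (A<->T, C<->G), keeping left-to-right order:
  [0:5] GGGCA -> CCCGT
  [5:10] TTGCA -> AACGT
  [10:15] GCTTC -> CGAAG
  [15:20] GACGA -> CTGCT
  [20:21] A -> T
Concatenate: CCCGTAACGTCGAAGCTGCTT (length 21; written aligned with the template, i.e. 3'->5').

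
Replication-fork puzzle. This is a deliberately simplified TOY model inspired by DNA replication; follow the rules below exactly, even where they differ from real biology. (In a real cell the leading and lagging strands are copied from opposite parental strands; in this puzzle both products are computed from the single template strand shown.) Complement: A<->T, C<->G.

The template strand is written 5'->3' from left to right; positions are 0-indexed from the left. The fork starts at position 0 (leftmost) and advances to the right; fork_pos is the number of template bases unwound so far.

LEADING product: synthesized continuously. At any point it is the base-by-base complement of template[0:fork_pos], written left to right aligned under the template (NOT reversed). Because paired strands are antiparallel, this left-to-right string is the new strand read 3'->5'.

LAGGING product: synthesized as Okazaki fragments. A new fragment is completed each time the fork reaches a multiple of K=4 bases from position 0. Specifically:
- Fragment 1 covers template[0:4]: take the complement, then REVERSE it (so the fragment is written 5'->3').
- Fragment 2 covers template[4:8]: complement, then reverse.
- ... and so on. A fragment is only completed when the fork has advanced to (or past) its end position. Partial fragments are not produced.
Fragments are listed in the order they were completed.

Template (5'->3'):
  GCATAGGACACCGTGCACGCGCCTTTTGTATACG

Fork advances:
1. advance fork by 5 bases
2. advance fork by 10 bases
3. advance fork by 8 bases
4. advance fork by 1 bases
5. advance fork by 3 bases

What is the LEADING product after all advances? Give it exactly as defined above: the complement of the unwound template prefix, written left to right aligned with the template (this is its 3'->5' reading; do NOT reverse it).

Answer: CGTATCCTGTGGCACGTGCGCGGAAAA

Derivation:
Step 1: advance 5 -> fork_pos = 0 + 5 = 5.
Step 2: advance 10 -> fork_pos = 5 + 10 = 15.
Step 3: advance 8 -> fork_pos = 15 + 8 = 23.
Step 4: advance 1 -> fork_pos = 23 + 1 = 24.
Step 5: advance 3 -> fork_pos = 24 + 3 = 27.
Unwound prefix: template[0:27] = GCATAGGACACCGTGCACGCGCCTTTT
Complement it base by base (A<->T, C<->G), keeping left-to-right order:
  [0:5] GCATA -> CGTAT
  [5:10] GGACA -> CCTGT
  [10:15] CCGTG -> GGCAC
  [15:20] CACGC -> GTGCG
  [20:25] GCCTT -> CGGAA
  [25:27] TT -> AA
Concatenate: CGTATCCTGTGGCACGTGCGCGGAAAA (length 27; written aligned with the template, i.e. 3'->5').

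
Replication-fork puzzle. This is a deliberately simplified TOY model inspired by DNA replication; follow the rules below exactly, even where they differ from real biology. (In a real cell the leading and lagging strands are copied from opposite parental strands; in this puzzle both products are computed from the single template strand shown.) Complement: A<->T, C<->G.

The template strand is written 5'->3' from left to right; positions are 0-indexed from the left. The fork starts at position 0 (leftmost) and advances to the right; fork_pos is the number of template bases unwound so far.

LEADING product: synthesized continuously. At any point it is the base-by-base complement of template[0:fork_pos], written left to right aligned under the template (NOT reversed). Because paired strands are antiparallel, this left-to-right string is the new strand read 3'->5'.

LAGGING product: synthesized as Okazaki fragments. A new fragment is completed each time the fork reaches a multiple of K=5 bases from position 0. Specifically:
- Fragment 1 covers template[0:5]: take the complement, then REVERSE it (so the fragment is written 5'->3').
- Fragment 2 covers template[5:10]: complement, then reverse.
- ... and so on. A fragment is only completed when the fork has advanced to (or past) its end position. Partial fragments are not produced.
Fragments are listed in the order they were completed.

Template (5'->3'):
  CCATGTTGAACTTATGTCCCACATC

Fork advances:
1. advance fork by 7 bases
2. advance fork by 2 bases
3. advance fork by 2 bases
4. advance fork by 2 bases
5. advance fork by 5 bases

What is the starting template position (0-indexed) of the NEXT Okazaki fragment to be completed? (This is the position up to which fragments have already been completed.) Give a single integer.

Answer: 15

Derivation:
Step 1: advance 7 -> fork_pos = 0 + 7 = 7. Reached multiple(s) of 5: 5 -> fragment 1 completed (1 total).
Step 2: advance 2 -> fork_pos = 7 + 2 = 9. Next multiple of 5 is 10 (not reached); still 1 fragment(s).
Step 3: advance 2 -> fork_pos = 9 + 2 = 11. Reached multiple(s) of 5: 10 -> fragment 2 completed (2 total).
Step 4: advance 2 -> fork_pos = 11 + 2 = 13. Next multiple of 5 is 15 (not reached); still 2 fragment(s).
Step 5: advance 5 -> fork_pos = 13 + 5 = 18. Reached multiple(s) of 5: 15 -> fragment 3 completed (3 total).
3 fragment(s) completed, covering template[0:15] (3 x 5 = 15). The next fragment, fragment 4, covers template[15:20], so it starts at position 15.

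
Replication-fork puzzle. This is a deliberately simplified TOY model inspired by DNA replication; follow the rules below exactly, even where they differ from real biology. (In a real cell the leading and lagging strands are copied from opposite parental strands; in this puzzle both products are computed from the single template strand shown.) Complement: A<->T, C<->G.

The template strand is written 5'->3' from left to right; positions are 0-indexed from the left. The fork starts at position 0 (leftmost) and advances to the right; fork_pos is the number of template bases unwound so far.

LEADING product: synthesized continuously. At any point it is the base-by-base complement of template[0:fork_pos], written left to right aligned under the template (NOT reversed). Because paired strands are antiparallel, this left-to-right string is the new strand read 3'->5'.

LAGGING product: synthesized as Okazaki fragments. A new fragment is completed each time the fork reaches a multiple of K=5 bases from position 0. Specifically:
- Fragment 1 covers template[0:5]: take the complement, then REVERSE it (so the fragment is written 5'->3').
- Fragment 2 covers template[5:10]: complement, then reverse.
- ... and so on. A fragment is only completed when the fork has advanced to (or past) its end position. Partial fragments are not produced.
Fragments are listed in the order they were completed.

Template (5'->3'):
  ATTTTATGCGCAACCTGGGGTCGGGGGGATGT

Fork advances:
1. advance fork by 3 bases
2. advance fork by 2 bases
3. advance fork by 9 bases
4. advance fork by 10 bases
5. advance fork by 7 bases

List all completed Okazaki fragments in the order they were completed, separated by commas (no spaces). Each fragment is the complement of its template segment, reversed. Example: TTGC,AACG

Answer: AAAAT,CGCAT,GGTTG,CCCCA,CCCGA,ATCCC

Derivation:
Step 1: advance 3 -> fork_pos = 0 + 3 = 3. Next multiple of 5 is 5 (not reached); still 0 fragment(s).
Step 2: advance 2 -> fork_pos = 3 + 2 = 5. Reached multiple(s) of 5: 5 -> fragment 1 completed (1 total).
Step 3: advance 9 -> fork_pos = 5 + 9 = 14. Reached multiple(s) of 5: 10 -> fragment 2 completed (2 total).
Step 4: advance 10 -> fork_pos = 14 + 10 = 24. Reached multiple(s) of 5: 15, 20 -> fragments 3-4 completed (4 total).
Step 5: advance 7 -> fork_pos = 24 + 7 = 31. Reached multiple(s) of 5: 25, 30 -> fragments 5-6 completed (6 total).
Final fork_pos = 31, so 6 fragment(s) are complete. Build each: template segment -> complement -> reverse.
Fragment 1: template[0:5] = ATTTT -> complement TAAAA -> reversed AAAAT
Fragment 2: template[5:10] = ATGCG -> complement TACGC -> reversed CGCAT
Fragment 3: template[10:15] = CAACC -> complement GTTGG -> reversed GGTTG
Fragment 4: template[15:20] = TGGGG -> complement ACCCC -> reversed CCCCA
Fragment 5: template[20:25] = TCGGG -> complement AGCCC -> reversed CCCGA
Fragment 6: template[25:30] = GGGAT -> complement CCCTA -> reversed ATCCC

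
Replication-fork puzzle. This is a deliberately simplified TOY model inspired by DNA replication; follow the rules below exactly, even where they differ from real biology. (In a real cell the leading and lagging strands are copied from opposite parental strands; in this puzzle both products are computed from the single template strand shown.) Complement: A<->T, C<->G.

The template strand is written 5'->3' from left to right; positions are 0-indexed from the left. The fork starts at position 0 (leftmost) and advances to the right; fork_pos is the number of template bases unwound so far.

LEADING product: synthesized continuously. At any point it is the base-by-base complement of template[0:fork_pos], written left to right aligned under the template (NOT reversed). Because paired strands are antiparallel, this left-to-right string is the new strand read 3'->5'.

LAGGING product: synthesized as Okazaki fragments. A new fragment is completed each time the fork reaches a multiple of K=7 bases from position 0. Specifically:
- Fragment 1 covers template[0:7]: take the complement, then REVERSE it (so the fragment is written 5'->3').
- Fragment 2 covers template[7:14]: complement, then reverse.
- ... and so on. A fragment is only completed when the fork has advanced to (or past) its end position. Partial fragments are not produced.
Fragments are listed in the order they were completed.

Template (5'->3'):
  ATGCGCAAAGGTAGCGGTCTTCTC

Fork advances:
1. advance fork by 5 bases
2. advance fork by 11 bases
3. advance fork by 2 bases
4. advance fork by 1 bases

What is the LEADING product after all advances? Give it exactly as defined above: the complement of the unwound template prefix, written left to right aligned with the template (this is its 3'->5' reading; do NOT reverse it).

Answer: TACGCGTTTCCATCGCCAG

Derivation:
Step 1: advance 5 -> fork_pos = 0 + 5 = 5.
Step 2: advance 11 -> fork_pos = 5 + 11 = 16.
Step 3: advance 2 -> fork_pos = 16 + 2 = 18.
Step 4: advance 1 -> fork_pos = 18 + 1 = 19.
Unwound prefix: template[0:19] = ATGCGCAAAGGTAGCGGTC
Complement it base by base (A<->T, C<->G), keeping left-to-right order:
  [0:5] ATGCG -> TACGC
  [5:10] CAAAG -> GTTTC
  [10:15] GTAGC -> CATCG
  [15:19] GGTC -> CCAG
Concatenate: TACGCGTTTCCATCGCCAG (length 19; written aligned with the template, i.e. 3'->5').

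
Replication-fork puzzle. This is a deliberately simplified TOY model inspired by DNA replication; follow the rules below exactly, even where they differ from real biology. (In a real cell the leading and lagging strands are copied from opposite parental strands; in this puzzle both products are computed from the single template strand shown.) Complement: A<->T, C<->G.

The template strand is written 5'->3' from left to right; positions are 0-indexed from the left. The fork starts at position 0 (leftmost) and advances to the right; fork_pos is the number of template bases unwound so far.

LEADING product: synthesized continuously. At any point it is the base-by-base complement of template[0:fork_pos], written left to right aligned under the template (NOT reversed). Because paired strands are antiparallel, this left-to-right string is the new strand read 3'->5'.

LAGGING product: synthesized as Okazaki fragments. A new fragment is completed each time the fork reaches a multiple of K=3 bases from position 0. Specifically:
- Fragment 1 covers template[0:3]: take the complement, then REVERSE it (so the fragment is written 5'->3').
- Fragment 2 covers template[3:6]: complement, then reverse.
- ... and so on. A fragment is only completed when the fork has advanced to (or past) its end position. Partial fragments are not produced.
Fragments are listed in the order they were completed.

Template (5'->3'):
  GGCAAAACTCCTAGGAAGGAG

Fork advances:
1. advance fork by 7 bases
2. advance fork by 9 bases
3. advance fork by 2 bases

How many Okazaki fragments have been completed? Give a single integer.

Step 1: advance 7 -> fork_pos = 0 + 7 = 7. Reached multiple(s) of 3: 3, 6 -> fragments 1-2 completed (2 total).
Step 2: advance 9 -> fork_pos = 7 + 9 = 16. Reached multiple(s) of 3: 9, 12, 15 -> fragments 3-5 completed (5 total).
Step 3: advance 2 -> fork_pos = 16 + 2 = 18. Reached multiple(s) of 3: 18 -> fragment 6 completed (6 total).
Check: final fork_pos = 18; the multiples of 3 that are <= 18 are 3..18 -> 18 // 3 = 6 completed fragment(s).

Answer: 6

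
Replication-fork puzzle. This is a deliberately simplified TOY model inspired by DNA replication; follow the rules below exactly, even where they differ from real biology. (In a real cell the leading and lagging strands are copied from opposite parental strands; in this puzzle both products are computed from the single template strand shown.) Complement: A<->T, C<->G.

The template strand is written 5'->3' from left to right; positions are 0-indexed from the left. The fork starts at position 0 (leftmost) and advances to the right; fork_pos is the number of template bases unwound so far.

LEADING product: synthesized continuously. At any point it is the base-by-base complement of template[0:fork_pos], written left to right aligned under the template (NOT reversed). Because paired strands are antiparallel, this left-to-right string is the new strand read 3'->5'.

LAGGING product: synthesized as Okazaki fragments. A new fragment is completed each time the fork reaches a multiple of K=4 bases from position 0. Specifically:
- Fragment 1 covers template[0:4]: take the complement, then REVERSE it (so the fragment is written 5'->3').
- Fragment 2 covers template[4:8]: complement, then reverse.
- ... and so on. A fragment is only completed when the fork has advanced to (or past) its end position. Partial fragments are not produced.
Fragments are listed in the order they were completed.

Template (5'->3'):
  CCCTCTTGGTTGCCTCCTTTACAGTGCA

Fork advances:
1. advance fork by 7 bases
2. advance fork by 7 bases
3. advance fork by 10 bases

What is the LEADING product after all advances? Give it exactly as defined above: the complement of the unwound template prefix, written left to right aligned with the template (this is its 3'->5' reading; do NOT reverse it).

Step 1: advance 7 -> fork_pos = 0 + 7 = 7.
Step 2: advance 7 -> fork_pos = 7 + 7 = 14.
Step 3: advance 10 -> fork_pos = 14 + 10 = 24.
Unwound prefix: template[0:24] = CCCTCTTGGTTGCCTCCTTTACAG
Complement it base by base (A<->T, C<->G), keeping left-to-right order:
  [0:5] CCCTC -> GGGAG
  [5:10] TTGGT -> AACCA
  [10:15] TGCCT -> ACGGA
  [15:20] CCTTT -> GGAAA
  [20:24] ACAG -> TGTC
Concatenate: GGGAGAACCAACGGAGGAAATGTC (length 24; written aligned with the template, i.e. 3'->5').

Answer: GGGAGAACCAACGGAGGAAATGTC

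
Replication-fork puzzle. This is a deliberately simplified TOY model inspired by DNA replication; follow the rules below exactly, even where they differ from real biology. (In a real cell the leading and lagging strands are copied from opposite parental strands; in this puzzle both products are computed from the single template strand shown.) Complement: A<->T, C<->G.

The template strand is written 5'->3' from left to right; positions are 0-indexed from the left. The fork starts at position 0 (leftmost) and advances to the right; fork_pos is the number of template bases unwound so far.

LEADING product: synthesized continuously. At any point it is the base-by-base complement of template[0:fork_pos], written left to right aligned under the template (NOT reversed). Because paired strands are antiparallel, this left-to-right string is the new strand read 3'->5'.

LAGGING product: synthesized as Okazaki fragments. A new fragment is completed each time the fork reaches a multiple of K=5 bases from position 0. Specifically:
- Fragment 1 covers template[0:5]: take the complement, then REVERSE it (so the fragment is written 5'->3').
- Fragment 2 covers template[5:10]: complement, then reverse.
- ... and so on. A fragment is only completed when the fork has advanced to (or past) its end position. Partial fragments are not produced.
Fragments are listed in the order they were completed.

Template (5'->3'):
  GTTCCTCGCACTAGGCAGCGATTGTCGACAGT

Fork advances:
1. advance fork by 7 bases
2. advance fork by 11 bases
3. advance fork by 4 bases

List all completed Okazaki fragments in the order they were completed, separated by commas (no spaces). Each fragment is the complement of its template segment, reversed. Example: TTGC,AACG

Answer: GGAAC,TGCGA,CCTAG,CGCTG

Derivation:
Step 1: advance 7 -> fork_pos = 0 + 7 = 7. Reached multiple(s) of 5: 5 -> fragment 1 completed (1 total).
Step 2: advance 11 -> fork_pos = 7 + 11 = 18. Reached multiple(s) of 5: 10, 15 -> fragments 2-3 completed (3 total).
Step 3: advance 4 -> fork_pos = 18 + 4 = 22. Reached multiple(s) of 5: 20 -> fragment 4 completed (4 total).
Final fork_pos = 22, so 4 fragment(s) are complete. Build each: template segment -> complement -> reverse.
Fragment 1: template[0:5] = GTTCC -> complement CAAGG -> reversed GGAAC
Fragment 2: template[5:10] = TCGCA -> complement AGCGT -> reversed TGCGA
Fragment 3: template[10:15] = CTAGG -> complement GATCC -> reversed CCTAG
Fragment 4: template[15:20] = CAGCG -> complement GTCGC -> reversed CGCTG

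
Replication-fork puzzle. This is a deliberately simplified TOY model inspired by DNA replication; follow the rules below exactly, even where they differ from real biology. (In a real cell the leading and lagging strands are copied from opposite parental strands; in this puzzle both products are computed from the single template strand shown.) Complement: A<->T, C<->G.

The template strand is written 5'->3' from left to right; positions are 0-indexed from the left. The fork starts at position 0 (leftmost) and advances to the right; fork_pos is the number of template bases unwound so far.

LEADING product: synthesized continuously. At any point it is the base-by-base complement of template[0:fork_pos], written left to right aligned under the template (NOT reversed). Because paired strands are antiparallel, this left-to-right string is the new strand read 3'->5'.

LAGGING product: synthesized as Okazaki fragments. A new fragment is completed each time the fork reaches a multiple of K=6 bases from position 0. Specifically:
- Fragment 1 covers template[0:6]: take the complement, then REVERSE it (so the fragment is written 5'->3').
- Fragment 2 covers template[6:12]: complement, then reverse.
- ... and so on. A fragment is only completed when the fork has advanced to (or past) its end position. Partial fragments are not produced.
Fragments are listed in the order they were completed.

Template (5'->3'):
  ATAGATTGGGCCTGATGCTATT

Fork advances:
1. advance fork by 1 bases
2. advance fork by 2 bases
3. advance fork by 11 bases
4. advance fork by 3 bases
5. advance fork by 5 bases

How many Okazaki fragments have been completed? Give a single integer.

Answer: 3

Derivation:
Step 1: advance 1 -> fork_pos = 0 + 1 = 1. Next multiple of 6 is 6 (not reached); still 0 fragment(s).
Step 2: advance 2 -> fork_pos = 1 + 2 = 3. Next multiple of 6 is 6 (not reached); still 0 fragment(s).
Step 3: advance 11 -> fork_pos = 3 + 11 = 14. Reached multiple(s) of 6: 6, 12 -> fragments 1-2 completed (2 total).
Step 4: advance 3 -> fork_pos = 14 + 3 = 17. Next multiple of 6 is 18 (not reached); still 2 fragment(s).
Step 5: advance 5 -> fork_pos = 17 + 5 = 22. Reached multiple(s) of 6: 18 -> fragment 3 completed (3 total).
Check: final fork_pos = 22; the multiples of 6 that are <= 22 are 6..18 -> 22 // 6 = 3 completed fragment(s).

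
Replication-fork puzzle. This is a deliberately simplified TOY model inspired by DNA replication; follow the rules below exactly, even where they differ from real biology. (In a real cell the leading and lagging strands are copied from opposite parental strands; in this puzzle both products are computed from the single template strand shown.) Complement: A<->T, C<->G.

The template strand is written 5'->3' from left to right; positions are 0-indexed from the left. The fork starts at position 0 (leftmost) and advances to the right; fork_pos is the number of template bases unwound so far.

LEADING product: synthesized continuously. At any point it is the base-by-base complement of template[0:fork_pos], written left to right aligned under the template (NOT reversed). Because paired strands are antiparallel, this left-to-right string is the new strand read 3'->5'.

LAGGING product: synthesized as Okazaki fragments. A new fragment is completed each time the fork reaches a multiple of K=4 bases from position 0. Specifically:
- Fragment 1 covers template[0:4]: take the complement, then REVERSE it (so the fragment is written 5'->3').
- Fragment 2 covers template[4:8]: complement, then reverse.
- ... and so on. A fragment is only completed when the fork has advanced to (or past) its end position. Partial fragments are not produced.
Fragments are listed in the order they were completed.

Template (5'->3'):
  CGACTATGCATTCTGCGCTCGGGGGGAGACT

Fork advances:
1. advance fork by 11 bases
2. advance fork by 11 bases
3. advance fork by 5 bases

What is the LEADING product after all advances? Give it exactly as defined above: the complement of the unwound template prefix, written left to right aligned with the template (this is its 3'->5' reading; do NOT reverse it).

Answer: GCTGATACGTAAGACGCGAGCCCCCCT

Derivation:
Step 1: advance 11 -> fork_pos = 0 + 11 = 11.
Step 2: advance 11 -> fork_pos = 11 + 11 = 22.
Step 3: advance 5 -> fork_pos = 22 + 5 = 27.
Unwound prefix: template[0:27] = CGACTATGCATTCTGCGCTCGGGGGGA
Complement it base by base (A<->T, C<->G), keeping left-to-right order:
  [0:5] CGACT -> GCTGA
  [5:10] ATGCA -> TACGT
  [10:15] TTCTG -> AAGAC
  [15:20] CGCTC -> GCGAG
  [20:25] GGGGG -> CCCCC
  [25:27] GA -> CT
Concatenate: GCTGATACGTAAGACGCGAGCCCCCCT (length 27; written aligned with the template, i.e. 3'->5').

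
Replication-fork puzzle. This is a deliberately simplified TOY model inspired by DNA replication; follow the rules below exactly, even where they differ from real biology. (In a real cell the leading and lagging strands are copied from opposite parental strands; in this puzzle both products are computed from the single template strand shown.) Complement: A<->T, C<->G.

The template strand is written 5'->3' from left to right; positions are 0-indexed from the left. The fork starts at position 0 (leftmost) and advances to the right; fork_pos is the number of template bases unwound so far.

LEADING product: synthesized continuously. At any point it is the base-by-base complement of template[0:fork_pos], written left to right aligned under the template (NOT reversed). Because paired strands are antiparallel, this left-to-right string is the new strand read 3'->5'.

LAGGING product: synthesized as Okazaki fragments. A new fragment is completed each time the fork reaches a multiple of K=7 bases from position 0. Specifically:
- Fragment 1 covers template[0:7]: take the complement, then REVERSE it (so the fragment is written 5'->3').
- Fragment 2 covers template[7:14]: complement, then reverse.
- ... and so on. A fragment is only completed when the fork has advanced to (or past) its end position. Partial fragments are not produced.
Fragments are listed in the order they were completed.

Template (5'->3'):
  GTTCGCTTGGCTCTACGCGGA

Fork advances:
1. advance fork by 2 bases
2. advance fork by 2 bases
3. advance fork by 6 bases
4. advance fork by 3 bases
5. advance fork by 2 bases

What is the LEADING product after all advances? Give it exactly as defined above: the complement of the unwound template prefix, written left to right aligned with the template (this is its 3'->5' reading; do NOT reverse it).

Answer: CAAGCGAACCGAGAT

Derivation:
Step 1: advance 2 -> fork_pos = 0 + 2 = 2.
Step 2: advance 2 -> fork_pos = 2 + 2 = 4.
Step 3: advance 6 -> fork_pos = 4 + 6 = 10.
Step 4: advance 3 -> fork_pos = 10 + 3 = 13.
Step 5: advance 2 -> fork_pos = 13 + 2 = 15.
Unwound prefix: template[0:15] = GTTCGCTTGGCTCTA
Complement it base by base (A<->T, C<->G), keeping left-to-right order:
  [0:5] GTTCG -> CAAGC
  [5:10] CTTGG -> GAACC
  [10:15] CTCTA -> GAGAT
Concatenate: CAAGCGAACCGAGAT (length 15; written aligned with the template, i.e. 3'->5').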